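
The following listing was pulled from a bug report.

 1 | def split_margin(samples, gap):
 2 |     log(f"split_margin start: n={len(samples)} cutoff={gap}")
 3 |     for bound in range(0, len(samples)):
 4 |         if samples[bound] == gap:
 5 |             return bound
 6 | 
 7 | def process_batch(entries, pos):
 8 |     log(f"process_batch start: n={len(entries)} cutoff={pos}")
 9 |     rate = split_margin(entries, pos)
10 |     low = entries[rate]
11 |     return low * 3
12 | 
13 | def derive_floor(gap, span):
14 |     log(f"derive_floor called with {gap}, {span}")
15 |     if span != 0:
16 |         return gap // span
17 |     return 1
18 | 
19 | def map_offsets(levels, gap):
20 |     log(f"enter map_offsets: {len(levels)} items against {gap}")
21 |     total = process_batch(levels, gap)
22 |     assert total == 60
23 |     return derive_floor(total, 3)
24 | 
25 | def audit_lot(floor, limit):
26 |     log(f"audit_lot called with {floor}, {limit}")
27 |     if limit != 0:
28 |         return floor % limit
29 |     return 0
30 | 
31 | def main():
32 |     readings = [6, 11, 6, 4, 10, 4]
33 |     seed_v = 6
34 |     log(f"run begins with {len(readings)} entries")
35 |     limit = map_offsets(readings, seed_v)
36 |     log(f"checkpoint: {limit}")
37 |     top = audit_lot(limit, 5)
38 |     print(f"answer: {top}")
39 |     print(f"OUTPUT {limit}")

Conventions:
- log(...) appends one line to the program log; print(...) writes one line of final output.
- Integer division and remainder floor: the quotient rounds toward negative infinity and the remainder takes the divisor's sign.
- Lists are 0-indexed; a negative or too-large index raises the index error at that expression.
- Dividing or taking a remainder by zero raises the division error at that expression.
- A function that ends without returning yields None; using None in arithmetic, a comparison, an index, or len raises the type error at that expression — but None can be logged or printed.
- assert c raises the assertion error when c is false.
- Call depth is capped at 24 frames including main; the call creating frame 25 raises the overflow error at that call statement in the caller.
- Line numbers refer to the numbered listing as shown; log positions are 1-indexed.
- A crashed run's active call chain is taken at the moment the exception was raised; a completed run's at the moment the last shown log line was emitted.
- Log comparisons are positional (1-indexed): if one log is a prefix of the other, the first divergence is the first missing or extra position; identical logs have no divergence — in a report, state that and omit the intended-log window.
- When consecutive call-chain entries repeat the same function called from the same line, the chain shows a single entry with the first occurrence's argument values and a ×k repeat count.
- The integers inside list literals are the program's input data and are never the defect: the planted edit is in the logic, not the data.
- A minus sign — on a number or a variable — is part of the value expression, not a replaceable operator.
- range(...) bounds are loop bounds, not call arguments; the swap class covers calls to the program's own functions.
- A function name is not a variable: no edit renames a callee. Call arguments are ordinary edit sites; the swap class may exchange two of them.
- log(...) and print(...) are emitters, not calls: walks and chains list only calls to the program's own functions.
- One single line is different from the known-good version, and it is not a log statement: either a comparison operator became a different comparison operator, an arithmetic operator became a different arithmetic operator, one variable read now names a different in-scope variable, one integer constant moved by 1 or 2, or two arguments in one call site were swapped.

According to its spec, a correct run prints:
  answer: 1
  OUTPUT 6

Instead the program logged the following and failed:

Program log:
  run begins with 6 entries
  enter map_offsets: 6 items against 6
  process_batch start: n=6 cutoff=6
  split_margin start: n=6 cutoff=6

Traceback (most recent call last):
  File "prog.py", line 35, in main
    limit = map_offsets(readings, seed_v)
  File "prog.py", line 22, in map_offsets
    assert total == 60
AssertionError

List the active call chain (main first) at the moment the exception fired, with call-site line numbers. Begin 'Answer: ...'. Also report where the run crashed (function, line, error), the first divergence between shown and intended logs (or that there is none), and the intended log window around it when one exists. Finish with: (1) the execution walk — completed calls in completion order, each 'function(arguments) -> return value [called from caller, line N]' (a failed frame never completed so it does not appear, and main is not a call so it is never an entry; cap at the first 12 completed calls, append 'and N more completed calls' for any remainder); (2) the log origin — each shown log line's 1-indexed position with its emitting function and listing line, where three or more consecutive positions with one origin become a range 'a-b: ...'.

Answer: main -> map_offsets (called at line 35).
The tell: The log ends early — 4 lines, where the working version next logs 'derive_floor called with 18, 3'.
Crash: map_offsets, line 22, AssertionError.
First divergence: position 5 (shown log ended at 4 lines; the working version continues: 'derive_floor called with 18, 3').
Intended log window:
  3: process_batch start: n=6 cutoff=6
  4: split_margin start: n=6 cutoff=6
  5: derive_floor called with 18, 3
  6: checkpoint: 6
Execution walk:
  split_margin([6, 11, 6, 4, 10, 4], 6) -> 0  [called from process_batch, line 9]
  process_batch([6, 11, 6, 4, 10, 4], 6) -> 18  [called from map_offsets, line 21]
Log origin:
  1: emitted by main (line 34)
  2: emitted by map_offsets (line 20)
  3: emitted by process_batch (line 8)
  4: emitted by split_margin (line 2)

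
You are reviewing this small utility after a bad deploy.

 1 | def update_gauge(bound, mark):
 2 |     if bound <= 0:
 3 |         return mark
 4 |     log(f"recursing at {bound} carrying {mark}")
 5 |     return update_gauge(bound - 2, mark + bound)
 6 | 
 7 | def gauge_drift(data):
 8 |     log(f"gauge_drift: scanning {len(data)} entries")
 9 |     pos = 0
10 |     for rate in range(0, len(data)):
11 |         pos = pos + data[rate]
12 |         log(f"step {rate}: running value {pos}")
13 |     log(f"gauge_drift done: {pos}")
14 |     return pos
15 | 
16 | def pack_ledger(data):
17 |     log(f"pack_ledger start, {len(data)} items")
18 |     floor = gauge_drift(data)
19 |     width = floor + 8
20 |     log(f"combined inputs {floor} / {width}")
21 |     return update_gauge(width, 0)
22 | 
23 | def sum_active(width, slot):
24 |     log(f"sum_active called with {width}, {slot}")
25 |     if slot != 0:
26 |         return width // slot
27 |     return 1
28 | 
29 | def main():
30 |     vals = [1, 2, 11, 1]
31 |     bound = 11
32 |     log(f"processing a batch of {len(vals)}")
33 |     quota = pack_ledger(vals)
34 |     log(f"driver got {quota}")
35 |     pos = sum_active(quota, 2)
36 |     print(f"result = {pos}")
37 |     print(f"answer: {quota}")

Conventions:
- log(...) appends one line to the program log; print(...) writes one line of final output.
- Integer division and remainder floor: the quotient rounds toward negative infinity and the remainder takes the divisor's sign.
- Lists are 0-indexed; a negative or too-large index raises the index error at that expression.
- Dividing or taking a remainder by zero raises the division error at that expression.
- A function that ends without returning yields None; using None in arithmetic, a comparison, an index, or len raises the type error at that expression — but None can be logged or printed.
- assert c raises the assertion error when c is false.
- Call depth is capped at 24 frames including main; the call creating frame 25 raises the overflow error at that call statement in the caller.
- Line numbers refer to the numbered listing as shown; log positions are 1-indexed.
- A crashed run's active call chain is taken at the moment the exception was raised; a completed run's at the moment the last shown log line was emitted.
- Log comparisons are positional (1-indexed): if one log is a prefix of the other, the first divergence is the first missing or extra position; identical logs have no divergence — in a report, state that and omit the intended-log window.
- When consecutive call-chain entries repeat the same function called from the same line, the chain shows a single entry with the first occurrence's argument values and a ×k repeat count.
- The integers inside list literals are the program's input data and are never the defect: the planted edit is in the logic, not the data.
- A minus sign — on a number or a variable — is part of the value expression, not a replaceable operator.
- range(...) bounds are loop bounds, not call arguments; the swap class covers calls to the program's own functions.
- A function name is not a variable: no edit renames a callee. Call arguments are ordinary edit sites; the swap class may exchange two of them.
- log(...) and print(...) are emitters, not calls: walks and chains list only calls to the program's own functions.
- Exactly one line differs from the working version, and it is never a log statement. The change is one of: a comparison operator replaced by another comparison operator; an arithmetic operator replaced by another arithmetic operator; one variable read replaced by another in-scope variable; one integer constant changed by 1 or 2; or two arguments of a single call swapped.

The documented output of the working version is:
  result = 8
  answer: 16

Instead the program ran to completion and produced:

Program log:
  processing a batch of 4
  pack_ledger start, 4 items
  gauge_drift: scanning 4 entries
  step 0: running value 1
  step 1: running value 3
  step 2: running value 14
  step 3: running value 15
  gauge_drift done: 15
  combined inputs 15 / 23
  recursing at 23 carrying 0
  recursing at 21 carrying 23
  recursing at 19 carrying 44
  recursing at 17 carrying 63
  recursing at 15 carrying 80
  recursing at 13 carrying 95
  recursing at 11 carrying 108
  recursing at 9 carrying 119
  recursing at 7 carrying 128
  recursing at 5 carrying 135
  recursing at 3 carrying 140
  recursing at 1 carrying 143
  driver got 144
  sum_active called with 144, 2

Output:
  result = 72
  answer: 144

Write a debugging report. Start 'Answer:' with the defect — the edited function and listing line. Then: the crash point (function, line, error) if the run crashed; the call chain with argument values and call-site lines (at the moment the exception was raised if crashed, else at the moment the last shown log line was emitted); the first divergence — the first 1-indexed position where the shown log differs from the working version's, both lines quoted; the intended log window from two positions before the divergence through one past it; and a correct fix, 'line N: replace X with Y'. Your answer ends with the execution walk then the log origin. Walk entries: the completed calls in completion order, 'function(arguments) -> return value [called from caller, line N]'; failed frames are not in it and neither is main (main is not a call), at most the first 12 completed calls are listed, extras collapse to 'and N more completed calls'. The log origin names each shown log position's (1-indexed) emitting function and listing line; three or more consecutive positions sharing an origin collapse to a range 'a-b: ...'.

Answer: the defect is in pack_ledger at line 19.
Key observation: The earliest visible damage is log position 9 — 'combined inputs 15 / 23' rather than the intended 'combined inputs 15 / 7'.
Call chain: main -> sum_active(144, 2) (called at line 35).
First divergence: position 9 — shown 'combined inputs 15 / 23', intended 'combined inputs 15 / 7'.
Intended log window:
  7: step 3: running value 15
  8: gauge_drift done: 15
  9: combined inputs 15 / 7
  10: recursing at 7 carrying 0
Execution walk:
  gauge_drift([1, 2, 11, 1]) -> 15  [called from pack_ledger, line 18]
  update_gauge(-1, 144) -> 144  [called from update_gauge, line 5]
  update_gauge(1, 143) -> 144  [called from update_gauge, line 5]
  update_gauge(3, 140) -> 144  [called from update_gauge, line 5]
  update_gauge(5, 135) -> 144  [called from update_gauge, line 5]
  update_gauge(7, 128) -> 144  [called from update_gauge, line 5]
  update_gauge(9, 119) -> 144  [called from update_gauge, line 5]
  update_gauge(11, 108) -> 144  [called from update_gauge, line 5]
  update_gauge(13, 95) -> 144  [called from update_gauge, line 5]
  update_gauge(15, 80) -> 144  [called from update_gauge, line 5]
  update_gauge(17, 63) -> 144  [called from update_gauge, line 5]
  update_gauge(19, 44) -> 144  [called from update_gauge, line 5]
  ... and 4 more completed calls
Log line origins:
  1: from main, line 32
  2: from pack_ledger, line 17
  3: from gauge_drift, line 8
  4-7: from gauge_drift, line 12
  8: from gauge_drift, line 13
  9: from pack_ledger, line 20
  10-21: from update_gauge, line 4
  22: from main, line 34
  23: from sum_active, line 24
A correct fix: line 19: replace `+` with `%`.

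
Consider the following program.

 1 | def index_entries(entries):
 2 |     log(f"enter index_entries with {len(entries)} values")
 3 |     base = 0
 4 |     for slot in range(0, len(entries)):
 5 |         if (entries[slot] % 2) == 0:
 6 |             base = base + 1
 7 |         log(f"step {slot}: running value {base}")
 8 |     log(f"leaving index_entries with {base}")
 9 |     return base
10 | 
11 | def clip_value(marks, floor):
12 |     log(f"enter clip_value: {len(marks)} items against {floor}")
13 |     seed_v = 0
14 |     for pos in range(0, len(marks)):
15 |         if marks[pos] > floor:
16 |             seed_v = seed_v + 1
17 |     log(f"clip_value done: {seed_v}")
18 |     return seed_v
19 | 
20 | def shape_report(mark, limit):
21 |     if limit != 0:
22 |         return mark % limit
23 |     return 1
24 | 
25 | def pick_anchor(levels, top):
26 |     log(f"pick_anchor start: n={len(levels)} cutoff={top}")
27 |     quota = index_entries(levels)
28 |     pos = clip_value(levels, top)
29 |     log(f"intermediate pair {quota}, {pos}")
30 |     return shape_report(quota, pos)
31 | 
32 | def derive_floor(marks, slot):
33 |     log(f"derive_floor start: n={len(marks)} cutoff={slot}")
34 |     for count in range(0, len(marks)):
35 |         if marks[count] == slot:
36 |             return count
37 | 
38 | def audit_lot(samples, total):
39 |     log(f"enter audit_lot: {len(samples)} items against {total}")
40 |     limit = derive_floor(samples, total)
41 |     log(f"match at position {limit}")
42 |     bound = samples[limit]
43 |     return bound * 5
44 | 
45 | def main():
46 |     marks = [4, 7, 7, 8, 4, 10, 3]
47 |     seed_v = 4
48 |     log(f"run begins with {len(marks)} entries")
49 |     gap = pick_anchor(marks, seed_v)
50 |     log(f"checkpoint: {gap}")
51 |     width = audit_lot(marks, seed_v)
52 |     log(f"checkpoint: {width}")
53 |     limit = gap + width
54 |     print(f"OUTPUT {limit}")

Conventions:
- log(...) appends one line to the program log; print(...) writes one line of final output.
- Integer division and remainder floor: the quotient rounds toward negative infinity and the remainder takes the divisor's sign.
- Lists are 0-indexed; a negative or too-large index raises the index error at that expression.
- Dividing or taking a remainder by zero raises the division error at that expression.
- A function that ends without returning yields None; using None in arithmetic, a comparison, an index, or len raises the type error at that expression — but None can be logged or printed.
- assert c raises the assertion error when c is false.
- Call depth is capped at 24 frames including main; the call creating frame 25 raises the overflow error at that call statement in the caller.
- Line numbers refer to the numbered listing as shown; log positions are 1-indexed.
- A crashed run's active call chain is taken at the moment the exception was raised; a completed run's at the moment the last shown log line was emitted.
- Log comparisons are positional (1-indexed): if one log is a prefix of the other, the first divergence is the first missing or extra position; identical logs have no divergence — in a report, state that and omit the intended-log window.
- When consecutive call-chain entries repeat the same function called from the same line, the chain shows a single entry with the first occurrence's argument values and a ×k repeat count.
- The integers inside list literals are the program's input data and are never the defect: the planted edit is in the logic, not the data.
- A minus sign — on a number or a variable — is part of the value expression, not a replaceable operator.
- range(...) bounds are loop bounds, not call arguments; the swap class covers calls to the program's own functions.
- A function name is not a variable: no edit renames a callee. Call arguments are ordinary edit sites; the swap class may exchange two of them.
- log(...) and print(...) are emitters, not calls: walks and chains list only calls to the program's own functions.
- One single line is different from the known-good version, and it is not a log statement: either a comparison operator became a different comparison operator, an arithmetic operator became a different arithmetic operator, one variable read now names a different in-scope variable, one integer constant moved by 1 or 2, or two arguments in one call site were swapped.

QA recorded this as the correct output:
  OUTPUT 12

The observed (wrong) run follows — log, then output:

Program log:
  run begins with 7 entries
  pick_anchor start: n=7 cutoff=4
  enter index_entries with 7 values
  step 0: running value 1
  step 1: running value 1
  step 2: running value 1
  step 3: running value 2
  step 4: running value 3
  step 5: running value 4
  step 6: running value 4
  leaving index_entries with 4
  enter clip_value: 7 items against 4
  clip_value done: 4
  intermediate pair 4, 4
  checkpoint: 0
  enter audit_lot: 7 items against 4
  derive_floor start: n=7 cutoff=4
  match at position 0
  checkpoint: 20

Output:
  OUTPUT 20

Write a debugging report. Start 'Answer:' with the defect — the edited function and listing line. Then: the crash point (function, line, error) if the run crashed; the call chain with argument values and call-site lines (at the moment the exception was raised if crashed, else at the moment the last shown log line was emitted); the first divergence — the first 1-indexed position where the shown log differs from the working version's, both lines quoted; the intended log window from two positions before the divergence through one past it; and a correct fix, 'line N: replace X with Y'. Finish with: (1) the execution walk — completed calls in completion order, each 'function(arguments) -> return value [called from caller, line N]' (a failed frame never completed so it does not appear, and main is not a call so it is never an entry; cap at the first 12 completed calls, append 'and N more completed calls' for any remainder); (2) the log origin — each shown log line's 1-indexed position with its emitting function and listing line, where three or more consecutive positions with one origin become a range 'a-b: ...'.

Answer: the defect is in audit_lot at line 43.
Key fact: At log position 19 the runs split — shown 'checkpoint: 20', but the working version logs 'checkpoint: 12'.
Call chain: main.
First divergence: position 19; shown 'checkpoint: 20' vs intended 'checkpoint: 12'.
Intended log window:
  17: derive_floor start: n=7 cutoff=4
  18: match at position 0
  19: checkpoint: 12
Execution walk:
  index_entries([4, 7, 7, 8, 4, 10, 3]) -> 4  [called from pick_anchor, line 27]
  clip_value([4, 7, 7, 8, 4, 10, 3], 4) -> 4  [called from pick_anchor, line 28]
  shape_report(4, 4) -> 0  [called from pick_anchor, line 30]
  pick_anchor([4, 7, 7, 8, 4, 10, 3], 4) -> 0  [called from main, line 49]
  derive_floor([4, 7, 7, 8, 4, 10, 3], 4) -> 0  [called from audit_lot, line 40]
  audit_lot([4, 7, 7, 8, 4, 10, 3], 4) -> 20  [called from main, line 51]
Log line origins:
  1 — main, line 48
  2 — pick_anchor, line 26
  3 — index_entries, line 2
  4-10 — index_entries, line 7
  11 — index_entries, line 8
  12 — clip_value, line 12
  13 — clip_value, line 17
  14 — pick_anchor, line 29
  15 — main, line 50
  16 — audit_lot, line 39
  17 — derive_floor, line 33
  18 — audit_lot, line 41
  19 — main, line 52
A correct fix: line 43: replace `5` with `3`.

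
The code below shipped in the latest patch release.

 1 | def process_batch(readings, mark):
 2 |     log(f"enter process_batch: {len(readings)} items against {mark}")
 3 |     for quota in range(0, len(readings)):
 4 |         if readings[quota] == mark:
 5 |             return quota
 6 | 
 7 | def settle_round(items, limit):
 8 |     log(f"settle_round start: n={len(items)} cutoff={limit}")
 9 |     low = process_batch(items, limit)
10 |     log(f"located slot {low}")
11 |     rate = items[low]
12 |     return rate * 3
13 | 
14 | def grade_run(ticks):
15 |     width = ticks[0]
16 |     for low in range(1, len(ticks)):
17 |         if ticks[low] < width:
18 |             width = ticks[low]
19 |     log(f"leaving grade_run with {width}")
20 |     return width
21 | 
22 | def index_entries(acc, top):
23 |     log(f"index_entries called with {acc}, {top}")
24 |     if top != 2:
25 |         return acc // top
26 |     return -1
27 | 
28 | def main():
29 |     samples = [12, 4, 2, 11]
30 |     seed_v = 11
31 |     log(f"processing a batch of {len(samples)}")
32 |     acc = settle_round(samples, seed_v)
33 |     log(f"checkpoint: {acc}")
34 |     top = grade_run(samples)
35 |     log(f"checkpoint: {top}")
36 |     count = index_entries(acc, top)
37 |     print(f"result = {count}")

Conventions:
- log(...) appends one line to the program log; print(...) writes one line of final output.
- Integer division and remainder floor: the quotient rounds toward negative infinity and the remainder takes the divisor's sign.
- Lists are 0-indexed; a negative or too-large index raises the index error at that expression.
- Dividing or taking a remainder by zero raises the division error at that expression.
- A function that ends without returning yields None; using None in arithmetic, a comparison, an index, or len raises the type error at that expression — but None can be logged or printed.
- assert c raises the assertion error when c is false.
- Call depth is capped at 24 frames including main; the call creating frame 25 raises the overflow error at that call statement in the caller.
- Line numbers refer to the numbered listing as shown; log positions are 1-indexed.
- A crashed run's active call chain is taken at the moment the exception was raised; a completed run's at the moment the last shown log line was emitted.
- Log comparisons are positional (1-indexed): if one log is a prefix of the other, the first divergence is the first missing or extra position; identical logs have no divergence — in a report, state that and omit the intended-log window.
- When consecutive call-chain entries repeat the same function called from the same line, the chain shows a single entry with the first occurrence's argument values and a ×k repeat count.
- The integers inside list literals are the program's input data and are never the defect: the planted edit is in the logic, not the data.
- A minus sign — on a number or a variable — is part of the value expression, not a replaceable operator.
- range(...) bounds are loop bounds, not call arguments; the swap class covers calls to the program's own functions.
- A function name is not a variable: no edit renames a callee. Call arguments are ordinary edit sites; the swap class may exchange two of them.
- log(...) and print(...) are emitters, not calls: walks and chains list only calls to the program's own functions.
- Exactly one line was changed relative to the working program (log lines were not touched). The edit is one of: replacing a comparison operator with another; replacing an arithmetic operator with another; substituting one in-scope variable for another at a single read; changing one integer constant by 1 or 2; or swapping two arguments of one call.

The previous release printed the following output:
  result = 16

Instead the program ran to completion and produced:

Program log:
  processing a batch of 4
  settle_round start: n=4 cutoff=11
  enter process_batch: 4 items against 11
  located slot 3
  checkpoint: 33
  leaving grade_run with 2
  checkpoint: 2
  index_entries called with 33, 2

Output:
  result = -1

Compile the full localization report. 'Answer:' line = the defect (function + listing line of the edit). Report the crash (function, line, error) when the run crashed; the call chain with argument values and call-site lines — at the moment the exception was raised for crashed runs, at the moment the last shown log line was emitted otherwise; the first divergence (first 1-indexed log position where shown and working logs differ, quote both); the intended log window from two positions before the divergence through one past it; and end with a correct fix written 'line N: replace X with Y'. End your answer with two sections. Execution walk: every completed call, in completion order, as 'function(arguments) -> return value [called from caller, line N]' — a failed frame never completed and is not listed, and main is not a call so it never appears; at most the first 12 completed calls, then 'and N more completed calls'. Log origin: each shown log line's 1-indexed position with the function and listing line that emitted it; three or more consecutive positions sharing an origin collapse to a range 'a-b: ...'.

Answer: the defect is in index_entries at line 24.
Core observation: The logs agree in full; only the final output differs.
Call chain: main -> index_entries(33, 2) (called at line 36).
First divergence: none (the log streams are identical).
Execution walk:
  process_batch([12, 4, 2, 11], 11) -> 3  [called from settle_round, line 9]
  settle_round([12, 4, 2, 11], 11) -> 33  [called from main, line 32]
  grade_run([12, 4, 2, 11]) -> 2  [called from main, line 34]
  index_entries(33, 2) -> -1  [called from main, line 36]
Log line origins:
  1: logged in main at line 31
  2: logged in settle_round at line 8
  3: logged in process_batch at line 2
  4: logged in settle_round at line 10
  5: logged in main at line 33
  6: logged in grade_run at line 19
  7: logged in main at line 35
  8: logged in index_entries at line 23
A correct fix: line 24: replace `2` with `0`.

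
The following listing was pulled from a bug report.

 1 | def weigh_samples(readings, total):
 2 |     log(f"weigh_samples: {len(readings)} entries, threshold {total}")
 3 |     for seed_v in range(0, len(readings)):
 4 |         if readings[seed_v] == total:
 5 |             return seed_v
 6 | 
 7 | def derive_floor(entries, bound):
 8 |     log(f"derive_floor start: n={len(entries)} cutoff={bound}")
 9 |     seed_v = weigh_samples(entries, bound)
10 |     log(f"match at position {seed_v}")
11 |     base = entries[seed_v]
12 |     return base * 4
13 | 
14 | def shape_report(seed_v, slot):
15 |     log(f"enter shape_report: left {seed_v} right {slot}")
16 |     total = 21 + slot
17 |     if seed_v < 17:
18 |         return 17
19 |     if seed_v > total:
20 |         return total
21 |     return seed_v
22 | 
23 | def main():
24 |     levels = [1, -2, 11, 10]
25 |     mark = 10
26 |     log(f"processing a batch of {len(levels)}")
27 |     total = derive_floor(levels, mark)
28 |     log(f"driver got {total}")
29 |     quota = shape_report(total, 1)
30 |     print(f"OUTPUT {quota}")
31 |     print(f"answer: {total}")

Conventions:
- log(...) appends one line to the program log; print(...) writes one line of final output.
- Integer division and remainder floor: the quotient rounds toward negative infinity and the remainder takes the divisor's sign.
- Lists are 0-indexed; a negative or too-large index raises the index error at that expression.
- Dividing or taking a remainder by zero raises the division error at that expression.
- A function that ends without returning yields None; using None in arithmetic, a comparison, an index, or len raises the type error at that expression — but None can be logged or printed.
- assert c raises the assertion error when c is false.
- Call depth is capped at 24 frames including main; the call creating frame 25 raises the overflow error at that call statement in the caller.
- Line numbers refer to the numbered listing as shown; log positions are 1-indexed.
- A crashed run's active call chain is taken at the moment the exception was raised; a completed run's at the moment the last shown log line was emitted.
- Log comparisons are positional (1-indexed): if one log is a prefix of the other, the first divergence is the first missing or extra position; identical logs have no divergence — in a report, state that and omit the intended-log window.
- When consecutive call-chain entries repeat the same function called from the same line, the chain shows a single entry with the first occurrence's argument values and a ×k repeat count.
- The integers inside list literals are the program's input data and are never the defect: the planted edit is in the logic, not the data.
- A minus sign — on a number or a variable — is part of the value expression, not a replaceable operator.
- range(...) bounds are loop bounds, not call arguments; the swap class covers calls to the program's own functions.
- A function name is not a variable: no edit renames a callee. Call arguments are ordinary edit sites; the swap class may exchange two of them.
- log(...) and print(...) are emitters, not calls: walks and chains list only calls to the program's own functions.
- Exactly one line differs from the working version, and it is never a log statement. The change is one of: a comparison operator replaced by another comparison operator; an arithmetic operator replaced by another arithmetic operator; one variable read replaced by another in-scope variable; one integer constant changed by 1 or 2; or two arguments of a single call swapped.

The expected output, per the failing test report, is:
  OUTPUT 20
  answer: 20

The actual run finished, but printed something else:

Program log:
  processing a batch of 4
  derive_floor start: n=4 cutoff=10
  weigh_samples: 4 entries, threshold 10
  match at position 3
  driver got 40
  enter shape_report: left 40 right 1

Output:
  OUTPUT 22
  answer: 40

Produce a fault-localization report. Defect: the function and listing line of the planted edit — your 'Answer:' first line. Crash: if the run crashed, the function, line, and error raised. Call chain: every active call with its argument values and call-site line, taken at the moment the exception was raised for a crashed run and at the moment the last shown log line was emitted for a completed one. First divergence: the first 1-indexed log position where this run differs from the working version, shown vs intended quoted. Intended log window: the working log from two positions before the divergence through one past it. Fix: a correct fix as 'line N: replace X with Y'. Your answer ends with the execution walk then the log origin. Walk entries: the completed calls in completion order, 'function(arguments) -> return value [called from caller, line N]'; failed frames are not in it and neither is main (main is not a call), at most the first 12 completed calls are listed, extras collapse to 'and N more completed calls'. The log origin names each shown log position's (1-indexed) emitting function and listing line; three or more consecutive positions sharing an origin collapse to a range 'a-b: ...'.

Answer: the defect is in derive_floor at line 12.
Core observation: The log first diverges at position 5: the faulty run prints 'driver got 40' where the working version prints 'driver got 20'.
Call chain: main -> shape_report(40, 1) (called at line 29).
First divergence: at position 5 the run shows 'driver got 40' where the working version logs 'driver got 20'.
Intended log window:
  3: weigh_samples: 4 entries, threshold 10
  4: match at position 3
  5: driver got 20
  6: enter shape_report: left 20 right 1
Execution walk:
  weigh_samples([1, -2, 11, 10], 10) -> 3  [called from derive_floor, line 9]
  derive_floor([1, -2, 11, 10], 10) -> 40  [called from main, line 27]
  shape_report(40, 1) -> 22  [called from main, line 29]
Log origin:
  1: emitted by main (line 26)
  2: emitted by derive_floor (line 8)
  3: emitted by weigh_samples (line 2)
  4: emitted by derive_floor (line 10)
  5: emitted by main (line 28)
  6: emitted by shape_report (line 15)
A correct fix: line 12: replace `4` with `2`.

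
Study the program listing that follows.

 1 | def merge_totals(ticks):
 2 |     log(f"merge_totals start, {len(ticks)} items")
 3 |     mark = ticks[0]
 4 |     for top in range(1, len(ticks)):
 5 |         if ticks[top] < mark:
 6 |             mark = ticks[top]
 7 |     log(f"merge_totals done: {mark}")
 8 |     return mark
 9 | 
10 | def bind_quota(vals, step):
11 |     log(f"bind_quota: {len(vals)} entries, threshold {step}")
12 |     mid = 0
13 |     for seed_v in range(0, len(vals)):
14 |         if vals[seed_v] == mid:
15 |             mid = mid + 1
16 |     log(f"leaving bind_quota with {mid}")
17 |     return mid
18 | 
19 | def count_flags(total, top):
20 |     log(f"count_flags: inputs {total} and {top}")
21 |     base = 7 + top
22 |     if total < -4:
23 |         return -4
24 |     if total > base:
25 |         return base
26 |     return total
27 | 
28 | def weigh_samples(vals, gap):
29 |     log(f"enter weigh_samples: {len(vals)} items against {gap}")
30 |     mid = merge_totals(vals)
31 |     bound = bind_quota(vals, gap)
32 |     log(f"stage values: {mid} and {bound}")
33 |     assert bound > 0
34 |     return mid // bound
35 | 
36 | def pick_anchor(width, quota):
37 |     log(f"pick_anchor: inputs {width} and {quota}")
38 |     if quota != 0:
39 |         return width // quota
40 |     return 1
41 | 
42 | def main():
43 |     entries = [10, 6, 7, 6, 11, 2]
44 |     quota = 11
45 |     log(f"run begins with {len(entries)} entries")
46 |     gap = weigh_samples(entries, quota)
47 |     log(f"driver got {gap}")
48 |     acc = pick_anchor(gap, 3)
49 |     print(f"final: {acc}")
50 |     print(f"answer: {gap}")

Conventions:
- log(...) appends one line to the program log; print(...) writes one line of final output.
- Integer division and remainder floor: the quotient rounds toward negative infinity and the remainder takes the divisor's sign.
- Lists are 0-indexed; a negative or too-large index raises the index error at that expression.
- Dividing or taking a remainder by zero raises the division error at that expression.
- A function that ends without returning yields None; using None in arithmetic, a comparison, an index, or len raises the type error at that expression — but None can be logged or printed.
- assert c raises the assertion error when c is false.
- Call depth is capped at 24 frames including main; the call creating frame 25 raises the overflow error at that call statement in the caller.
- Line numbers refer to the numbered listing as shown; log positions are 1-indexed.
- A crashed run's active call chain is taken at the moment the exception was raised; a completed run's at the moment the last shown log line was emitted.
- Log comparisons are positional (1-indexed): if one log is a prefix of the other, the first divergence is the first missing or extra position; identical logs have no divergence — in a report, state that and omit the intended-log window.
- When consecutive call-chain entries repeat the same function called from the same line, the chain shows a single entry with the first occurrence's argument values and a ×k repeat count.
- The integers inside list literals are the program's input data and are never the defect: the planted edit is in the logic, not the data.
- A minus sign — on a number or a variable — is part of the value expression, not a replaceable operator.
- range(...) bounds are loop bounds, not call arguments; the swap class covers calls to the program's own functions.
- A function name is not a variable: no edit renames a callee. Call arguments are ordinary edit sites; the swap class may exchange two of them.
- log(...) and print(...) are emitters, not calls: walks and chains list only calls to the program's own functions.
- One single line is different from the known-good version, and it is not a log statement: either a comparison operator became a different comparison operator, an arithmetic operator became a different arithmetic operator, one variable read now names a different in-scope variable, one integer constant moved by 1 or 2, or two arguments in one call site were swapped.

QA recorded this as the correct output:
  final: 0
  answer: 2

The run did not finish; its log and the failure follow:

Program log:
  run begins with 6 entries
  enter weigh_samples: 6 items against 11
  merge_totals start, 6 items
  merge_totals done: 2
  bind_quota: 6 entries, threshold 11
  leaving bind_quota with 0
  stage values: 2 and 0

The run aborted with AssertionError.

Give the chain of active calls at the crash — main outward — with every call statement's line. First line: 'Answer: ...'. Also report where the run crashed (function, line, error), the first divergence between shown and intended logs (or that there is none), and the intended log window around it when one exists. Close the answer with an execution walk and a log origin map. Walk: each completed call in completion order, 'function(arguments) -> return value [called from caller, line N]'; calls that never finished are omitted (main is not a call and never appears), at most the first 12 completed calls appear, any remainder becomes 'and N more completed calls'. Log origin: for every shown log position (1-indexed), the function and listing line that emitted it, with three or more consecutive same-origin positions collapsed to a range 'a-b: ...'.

Answer: main -> weigh_samples (called at line 46).
Key observation: At log position 6 the runs split — shown 'leaving bind_quota with 0', but the working version logs 'leaving bind_quota with 1'.
Crash: weigh_samples, line 33, AssertionError.
First divergence: position 6 — the shown line 'leaving bind_quota with 0' should read 'leaving bind_quota with 1'.
Intended log window:
  4: merge_totals done: 2
  5: bind_quota: 6 entries, threshold 11
  6: leaving bind_quota with 1
  7: stage values: 2 and 1
Execution walk:
  merge_totals([10, 6, 7, 6, 11, 2]) -> 2  [called from weigh_samples, line 30]
  bind_quota([10, 6, 7, 6, 11, 2], 11) -> 0  [called from weigh_samples, line 31]
Log line origins:
  1: emitted by main (line 45)
  2: emitted by weigh_samples (line 29)
  3: emitted by merge_totals (line 2)
  4: emitted by merge_totals (line 7)
  5: emitted by bind_quota (line 11)
  6: emitted by bind_quota (line 16)
  7: emitted by weigh_samples (line 32)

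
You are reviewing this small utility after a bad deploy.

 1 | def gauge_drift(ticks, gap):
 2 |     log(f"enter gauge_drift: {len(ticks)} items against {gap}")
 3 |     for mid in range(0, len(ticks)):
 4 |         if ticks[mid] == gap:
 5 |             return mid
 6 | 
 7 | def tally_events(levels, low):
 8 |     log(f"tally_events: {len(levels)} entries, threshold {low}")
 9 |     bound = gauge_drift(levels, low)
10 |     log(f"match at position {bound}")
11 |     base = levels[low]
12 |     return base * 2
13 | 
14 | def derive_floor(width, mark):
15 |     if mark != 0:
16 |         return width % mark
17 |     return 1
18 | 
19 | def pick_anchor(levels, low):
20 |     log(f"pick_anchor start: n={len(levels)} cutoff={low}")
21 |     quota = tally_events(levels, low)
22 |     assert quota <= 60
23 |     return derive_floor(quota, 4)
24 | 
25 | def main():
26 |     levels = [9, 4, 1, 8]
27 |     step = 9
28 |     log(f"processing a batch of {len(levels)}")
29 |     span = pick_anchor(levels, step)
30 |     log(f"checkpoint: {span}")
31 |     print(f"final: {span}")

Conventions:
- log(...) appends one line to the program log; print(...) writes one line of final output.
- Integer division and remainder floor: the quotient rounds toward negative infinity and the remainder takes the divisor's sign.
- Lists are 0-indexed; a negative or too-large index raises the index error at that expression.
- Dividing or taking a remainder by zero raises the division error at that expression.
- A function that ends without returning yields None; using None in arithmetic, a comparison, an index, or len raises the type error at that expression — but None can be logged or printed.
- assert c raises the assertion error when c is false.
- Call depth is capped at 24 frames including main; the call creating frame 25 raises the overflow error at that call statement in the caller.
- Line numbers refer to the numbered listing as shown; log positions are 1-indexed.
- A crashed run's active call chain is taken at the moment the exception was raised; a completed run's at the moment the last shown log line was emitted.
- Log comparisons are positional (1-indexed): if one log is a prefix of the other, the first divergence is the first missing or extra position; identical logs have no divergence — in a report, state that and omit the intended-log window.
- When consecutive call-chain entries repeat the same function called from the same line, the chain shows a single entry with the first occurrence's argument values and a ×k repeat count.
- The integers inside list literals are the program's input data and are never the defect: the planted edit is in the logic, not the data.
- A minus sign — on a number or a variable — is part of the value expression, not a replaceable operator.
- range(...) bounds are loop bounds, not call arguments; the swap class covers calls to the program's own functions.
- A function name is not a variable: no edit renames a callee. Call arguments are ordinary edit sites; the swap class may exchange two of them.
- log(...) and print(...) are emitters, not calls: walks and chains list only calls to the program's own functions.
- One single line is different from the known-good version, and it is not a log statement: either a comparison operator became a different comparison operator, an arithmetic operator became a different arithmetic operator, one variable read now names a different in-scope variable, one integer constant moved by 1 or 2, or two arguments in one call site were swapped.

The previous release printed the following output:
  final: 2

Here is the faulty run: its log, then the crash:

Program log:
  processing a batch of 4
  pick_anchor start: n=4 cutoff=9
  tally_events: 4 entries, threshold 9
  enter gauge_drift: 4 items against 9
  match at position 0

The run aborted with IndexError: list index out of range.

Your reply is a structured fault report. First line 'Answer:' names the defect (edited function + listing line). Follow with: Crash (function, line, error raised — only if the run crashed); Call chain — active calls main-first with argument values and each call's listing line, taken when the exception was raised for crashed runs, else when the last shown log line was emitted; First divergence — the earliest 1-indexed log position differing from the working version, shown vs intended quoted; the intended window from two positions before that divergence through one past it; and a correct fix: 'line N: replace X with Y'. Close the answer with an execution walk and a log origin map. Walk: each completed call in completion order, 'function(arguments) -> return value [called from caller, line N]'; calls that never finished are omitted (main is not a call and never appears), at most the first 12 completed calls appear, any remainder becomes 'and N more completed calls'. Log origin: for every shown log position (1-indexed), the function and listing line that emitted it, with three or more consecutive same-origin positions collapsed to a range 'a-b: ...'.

Answer: the defect is in tally_events at line 11.
Core observation: The faulty run's log stops after 5 lines; the working version's next line would be 'checkpoint: 2'.
Crash: tally_events, line 11, IndexError.
Call chain: main -> pick_anchor([9, 4, 1, 8], 9) (called at line 29) -> tally_events([9, 4, 1, 8], 9) (called at line 21).
First divergence: position 6; the shown log stops at 5 lines while the working version next logs 'checkpoint: 2'.
Intended log window:
  4: enter gauge_drift: 4 items against 9
  5: match at position 0
  6: checkpoint: 2
Execution walk:
  gauge_drift([9, 4, 1, 8], 9) -> 0  [called from tally_events, line 9]
Log line origins:
  1: logged in main at line 28
  2: logged in pick_anchor at line 20
  3: logged in tally_events at line 8
  4: logged in gauge_drift at line 2
  5: logged in tally_events at line 10
A correct fix: line 11: replace `low` with `bound`.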